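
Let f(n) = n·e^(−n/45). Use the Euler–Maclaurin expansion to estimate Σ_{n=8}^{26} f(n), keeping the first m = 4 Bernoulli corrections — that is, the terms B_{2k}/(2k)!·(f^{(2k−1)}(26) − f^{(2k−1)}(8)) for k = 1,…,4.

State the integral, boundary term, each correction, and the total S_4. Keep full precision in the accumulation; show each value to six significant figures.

Integral: ∫_8^26 x·e^(−x/45) dx = 203.696.
Boundary: ½(f(8) + f(26)) = ½(6.69703 + 14.5897) = 10.6434.
Running total after boundary: 214.340.
k=1: B_{2}/(2)! × [f^{(1)}(26) − f^{(1)}(8)] = 1/12 × (0.236927 − 0.688306) = -0.0376148.
Partial sum through k=1: 214.302.
k=2: B_{4}/(4)! × [f^{(3)}(26) − f^{(3)}(8)] = −1/720 × (0.000671217 − 0.00116670) = 6.88167e-07.
Partial sum through k=2: 214.302.
k=3: B_{6}/(6)! × [f^{(5)}(26) − f^{(5)}(8)] = 1/30240 × (6.05152e-07 − 9.84440e-07) = -1.25426e-11.
Partial sum through k=3: 214.302.
k=4: B_{8}/(8)! × [f^{(7)}(26) − f^{(7)}(8)] = −1/1209600 × (4.33995e-10 − 6.87769e-10) = 2.09800e-16.

S_4 ≈ 214.302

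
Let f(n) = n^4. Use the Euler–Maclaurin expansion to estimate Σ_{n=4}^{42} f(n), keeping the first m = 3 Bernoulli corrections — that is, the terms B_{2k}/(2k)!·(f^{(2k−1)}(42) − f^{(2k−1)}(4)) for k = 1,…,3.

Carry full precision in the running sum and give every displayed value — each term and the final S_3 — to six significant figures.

Integral: ∫_4^42 x^4 dx = 2.61380e+07.
Endpoint term: (f(4) + f(42))/2 = (256.000 + 3.11170e+06)/2 = 1.55598e+06.
So far: 2.76940e+07.
Order-1 term: 1/12 · (296352 − 256.000) = 24674.7.
Partial sum through k=1: 2.77187e+07.
Order-2 term: −1/720 · (1008.00 − 96.0000) = -1.26667.
Partial sum through k=2: 2.77187e+07.
Order-3 term: 1/30240 · (0.00000 − 0.00000) = 0.00000.

S_3 ≈ 2.77187e+07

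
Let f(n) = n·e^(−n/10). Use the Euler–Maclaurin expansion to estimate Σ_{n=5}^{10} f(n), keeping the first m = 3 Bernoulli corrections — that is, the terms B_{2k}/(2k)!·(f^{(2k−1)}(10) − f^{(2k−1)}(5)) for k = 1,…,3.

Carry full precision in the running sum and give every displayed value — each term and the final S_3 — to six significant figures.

Integral: ∫_5^10 x·e^(−x/10) dx = 17.4037.
Endpoint term: (f(5) + f(10))/2 = (3.03265 + 3.67879)/2 = 3.35572.
Running total after boundary: 20.7594.
Correction k=1: B_{2}/2! · (f^{(1)}(10) − f^{(1)}(5)) = 1/12 · (0.00000 − 0.303265) = -0.0252721.
Partial sum through k=1: 20.7342.
Correction k=2: B_{4}/4! · (f^{(3)}(10) − f^{(3)}(5)) = −1/720 · (0.00735759 − 0.0151633) = 1.08412e-05.
Partial sum through k=2: 20.7342.
Correction k=3: B_{6}/6! · (f^{(5)}(10) − f^{(5)}(5)) = 1/30240 · (0.000147152 − 0.000272939) = -4.15962e-09.

S_3 ≈ 20.7342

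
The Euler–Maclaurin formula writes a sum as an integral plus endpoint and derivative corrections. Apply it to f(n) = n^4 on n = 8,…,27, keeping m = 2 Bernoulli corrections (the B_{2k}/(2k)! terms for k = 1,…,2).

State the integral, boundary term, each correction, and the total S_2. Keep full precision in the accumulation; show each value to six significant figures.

Integral: ∫_8^27 x^4 dx = 2.86323e+06.
Boundary: ½(f(8) + f(27)) = ½(4096.00 + 531441) = 267768.
Running total after boundary: 3.13100e+06.
k=1: B_{2}/(2)! × [f^{(1)}(27) − f^{(1)}(8)] = 1/12 × (78732.0 − 2048.00) = 6390.33.
Partial sum through k=1: 3.13739e+06.
k=2: B_{4}/(4)! × [f^{(3)}(27) − f^{(3)}(8)] = −1/720 × (648.000 − 192.000) = -0.633333.

S_2 ≈ 3.13739e+06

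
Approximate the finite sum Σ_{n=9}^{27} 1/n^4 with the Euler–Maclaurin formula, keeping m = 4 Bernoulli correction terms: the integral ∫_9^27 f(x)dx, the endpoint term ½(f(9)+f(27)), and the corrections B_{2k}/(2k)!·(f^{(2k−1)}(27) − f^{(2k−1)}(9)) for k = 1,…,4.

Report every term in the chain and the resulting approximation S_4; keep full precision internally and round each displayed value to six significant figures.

Integral: ∫_9^27 1/x^4 dx = 0.000440312.
Boundary: ½(f(9) + f(27)) = ½(0.000152416 + 1.88168e-06) = 7.71487e-05.
So far: 0.000517461.
Order-1 term: 1/12 · (-2.78767e-07 − (-6.77404e-05)) = 5.62180e-06.
Running total after k=1: 0.000523083.
Order-2 term: −1/720 · (-1.14719e-08 − (-2.50890e-05)) = -3.48299e-08.
Running total after k=2: 0.000523048.
Order-3 term: 1/30240 · (-8.81242e-10 − (-1.73455e-05)) = 5.73565e-10.
Running total after k=3: 0.000523049.
Order-4 term: −1/1209600 · (-1.08795e-10 − (-1.92728e-05)) = -1.59331e-11.

S_4 ≈ 0.000523049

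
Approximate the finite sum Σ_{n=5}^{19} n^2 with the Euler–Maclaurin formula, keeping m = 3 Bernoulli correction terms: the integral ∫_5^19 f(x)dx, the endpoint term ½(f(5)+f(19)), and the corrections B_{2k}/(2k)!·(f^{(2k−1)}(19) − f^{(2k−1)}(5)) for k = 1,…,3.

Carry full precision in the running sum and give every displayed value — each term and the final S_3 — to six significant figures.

S_3 ≈ 2440.00

Integral: ∫_5^19 x^2 dx = 2244.67.
Boundary: ½(f(5) + f(19)) = ½(25.0000 + 361.000) = 193.000.
So far: 2437.67.
k=1: B_{2}/(2)! × [f^{(1)}(19) − f^{(1)}(5)] = 1/12 × (38.0000 − 10.0000) = 2.33333.
After k=1: 2440.00.
k=2: B_{4}/(4)! × [f^{(3)}(19) − f^{(3)}(5)] = −1/720 × (0.00000 − 0.00000) = 0.00000.
After k=2: 2440.00.
k=3: B_{6}/(6)! × [f^{(5)}(19) − f^{(5)}(5)] = 1/30240 × (0.00000 − 0.00000) = 0.00000.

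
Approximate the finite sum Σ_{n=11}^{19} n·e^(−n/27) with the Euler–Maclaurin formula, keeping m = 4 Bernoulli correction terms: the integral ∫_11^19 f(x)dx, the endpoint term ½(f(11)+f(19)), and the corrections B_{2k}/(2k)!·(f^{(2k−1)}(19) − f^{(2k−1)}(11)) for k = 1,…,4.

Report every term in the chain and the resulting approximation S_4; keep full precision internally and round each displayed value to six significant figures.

S_4 ≈ 76.5329

Integral: ∫_11^19 x·e^(−x/27) dx = 68.1939.
Endpoint term: (f(11) + f(19))/2 = (7.31910 + 9.40024)/2 = 8.35967.
Running total after boundary: 76.5535.
k=1: B_{2}/(2)! × [f^{(1)}(19) − f^{(1)}(11)] = 1/12 × (0.146592 − 0.394295) = -0.0206419.
After k=1: 76.5329.
k=2: B_{4}/(4)! × [f^{(3)}(19) − f^{(3)}(11)] = −1/720 × (0.00155842 − 0.00236631) = 1.12207e-06.
After k=2: 76.5329.
k=3: B_{6}/(6)! × [f^{(5)}(19) − f^{(5)}(11)] = 1/30240 × (3.99967e-06 − 5.75000e-06) = -5.78813e-11.
After k=3: 76.5329.
k=4: B_{8}/(8)! × [f^{(7)}(19) − f^{(7)}(11)] = −1/1209600 × (8.04059e-09 − 1.13224e-08) = 2.71314e-15.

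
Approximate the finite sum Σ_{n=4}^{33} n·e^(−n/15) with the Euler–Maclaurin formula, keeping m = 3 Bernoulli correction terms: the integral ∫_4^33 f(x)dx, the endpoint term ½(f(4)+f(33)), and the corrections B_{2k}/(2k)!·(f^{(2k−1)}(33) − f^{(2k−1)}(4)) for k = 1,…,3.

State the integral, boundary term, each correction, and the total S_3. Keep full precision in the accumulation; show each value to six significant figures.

∫_4^33 x·e^(−x/15) dx evaluates to 138.511.
½[f(4) + f(33)] = ½[3.06371 + 3.65650] = 3.36011.
Running total after boundary: 141.871.
Order-1 term: 1/12 · (-0.132964 − 0.561681) = -0.0578870.
Partial sum through k=1: 141.814.
Order-2 term: −1/720 · (0.000393967 − 0.00930461) = 1.23759e-05.
Partial sum through k=2: 141.814.
Order-3 term: 1/30240 · (6.12837e-06 − 7.16127e-05) = -2.16549e-09.

S_3 ≈ 141.814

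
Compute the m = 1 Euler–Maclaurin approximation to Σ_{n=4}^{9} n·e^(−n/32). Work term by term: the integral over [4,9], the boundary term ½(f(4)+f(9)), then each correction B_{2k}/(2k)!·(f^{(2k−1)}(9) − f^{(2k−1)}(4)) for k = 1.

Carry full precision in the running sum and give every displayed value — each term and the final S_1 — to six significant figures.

Integral: ∫_4^9 x·e^(−x/32) dx = 26.2869.
Boundary: ½(f(4) + f(9)) = ½(3.52999 + 6.79356) = 5.16177.
Running total after boundary: 31.4486.
Correction k=1: B_{2}/2! · (f^{(1)}(9) − f^{(1)}(4)) = 1/12 · (0.542541 − 0.772185) = -0.0191370.

S_1 ≈ 31.4295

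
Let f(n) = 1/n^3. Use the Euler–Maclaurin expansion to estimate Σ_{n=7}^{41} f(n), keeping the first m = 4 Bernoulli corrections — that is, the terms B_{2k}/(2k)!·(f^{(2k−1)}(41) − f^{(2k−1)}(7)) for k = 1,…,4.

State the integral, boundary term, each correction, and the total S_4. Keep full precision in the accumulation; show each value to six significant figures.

S_4 ≈ 0.0114750

The integral term ∫_7^41 1/x^3 dx = 0.00990664.
Boundary: ½(f(7) + f(41)) = ½(0.00291545 + 1.45094e-05) = 0.00146498.
Running total after boundary: 0.0113716.
Order-1 term: 1/12 · (-1.06166e-06 − (-0.00124948)) = 0.000104035.
Partial sum through k=1: 0.0114757.
Order-2 term: −1/720 · (-1.26313e-08 − (-0.000509992)) = -7.08304e-07.
Partial sum through k=2: 0.0114749.
Order-3 term: 1/30240 · (-3.15595e-10 − (-0.000437136)) = 1.44555e-08.
Partial sum through k=3: 0.0114750.
Order-4 term: −1/1209600 · (-1.35174e-11 − (-0.000642322)) = -5.31020e-10.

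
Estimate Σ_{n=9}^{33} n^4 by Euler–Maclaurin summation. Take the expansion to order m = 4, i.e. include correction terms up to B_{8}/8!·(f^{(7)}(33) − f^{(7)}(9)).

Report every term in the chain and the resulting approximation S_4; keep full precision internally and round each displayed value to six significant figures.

Integral: ∫_9^33 x^4 dx = 7.81527e+06.
½[f(9) + f(33)] = ½[6561.00 + 1.18592e+06] = 596241.
Integral + boundary = 8.41151e+06.
k=1: B_{2}/(2)! × [f^{(1)}(33) − f^{(1)}(9)] = 1/12 × (143748 − 2916.00) = 11736.0.
Partial sum through k=1: 8.42325e+06.
k=2: B_{4}/(4)! × [f^{(3)}(33) − f^{(3)}(9)] = −1/720 × (792.000 − 216.000) = -0.800000.
Partial sum through k=2: 8.42324e+06.
k=3: B_{6}/(6)! × [f^{(5)}(33) − f^{(5)}(9)] = 1/30240 × (0.00000 − 0.00000) = 0.00000.
Partial sum through k=3: 8.42324e+06.
k=4: B_{8}/(8)! × [f^{(7)}(33) − f^{(7)}(9)] = −1/1209600 × (0.00000 − 0.00000) = 0.00000.

S_4 ≈ 8.42324e+06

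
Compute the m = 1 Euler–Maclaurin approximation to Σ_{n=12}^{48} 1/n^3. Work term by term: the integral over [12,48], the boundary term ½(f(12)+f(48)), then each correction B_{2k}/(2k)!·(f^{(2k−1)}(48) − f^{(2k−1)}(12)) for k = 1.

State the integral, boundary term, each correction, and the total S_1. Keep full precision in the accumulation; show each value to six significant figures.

S_1 ≈ 0.00356109

∫_12^48 1/x^3 dx evaluates to 0.00325521.
Boundary: ½(f(12) + f(48)) = ½(0.000578704 + 9.04225e-06) = 0.000293873.
So far: 0.00354908.
k=1: B_{2}/(2)! × [f^{(1)}(48) − f^{(1)}(12)] = 1/12 × (-5.65140e-07 − (-0.000144676)) = 1.20092e-05.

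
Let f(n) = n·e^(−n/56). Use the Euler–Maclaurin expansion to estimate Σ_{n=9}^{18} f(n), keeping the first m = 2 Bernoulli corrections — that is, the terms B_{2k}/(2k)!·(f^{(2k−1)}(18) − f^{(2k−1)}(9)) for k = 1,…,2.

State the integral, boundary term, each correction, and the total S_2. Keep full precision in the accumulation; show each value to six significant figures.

Integral: ∫_9^18 x·e^(−x/56) dx = 94.7227.
Endpoint term: (f(9) + f(18))/2 = (7.66382 + 13.0520)/2 = 10.3579.
Integral + boundary = 105.081.
k=1: B_{2}/(2)! × [f^{(1)}(18) − f^{(1)}(9)] = 1/12 × (0.492041 − 0.714681) = -0.0185534.
Partial sum through k=1: 105.062.
k=2: B_{4}/(4)! × [f^{(3)}(18) − f^{(3)}(9)] = −1/720 × (0.000619345 − 0.000770967) = 2.10586e-07.

S_2 ≈ 105.062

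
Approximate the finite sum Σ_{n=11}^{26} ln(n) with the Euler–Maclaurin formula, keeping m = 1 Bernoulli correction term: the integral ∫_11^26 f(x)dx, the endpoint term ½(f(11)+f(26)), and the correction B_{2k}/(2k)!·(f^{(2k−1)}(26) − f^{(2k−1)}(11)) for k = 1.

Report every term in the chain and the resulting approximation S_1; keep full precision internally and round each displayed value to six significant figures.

S_1 ≈ 46.1573

Integral: ∫_11^26 ln(x) dx = 43.3337.
Endpoint term: (f(11) + f(26))/2 = (2.39790 + 3.25810)/2 = 2.82800.
Integral + boundary = 46.1617.
Correction k=1: B_{2}/2! · (f^{(1)}(26) − f^{(1)}(11)) = 1/12 · (0.0384615 − 0.0909091) = -0.00437063.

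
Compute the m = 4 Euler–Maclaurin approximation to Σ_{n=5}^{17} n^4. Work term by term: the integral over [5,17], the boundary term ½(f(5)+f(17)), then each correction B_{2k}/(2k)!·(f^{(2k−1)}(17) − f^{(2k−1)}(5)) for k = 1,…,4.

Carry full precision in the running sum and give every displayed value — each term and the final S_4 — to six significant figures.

S_4 ≈ 327015

The integral term ∫_5^17 x^4 dx = 283346.
½[f(5) + f(17)] = ½[625.000 + 83521.0] = 42073.0.
So far: 325419.
Correction k=1: B_{2}/2! · (f^{(1)}(17) − f^{(1)}(5)) = 1/12 · (19652.0 − 500.000) = 1596.00.
After k=1: 327015.
Correction k=2: B_{4}/4! · (f^{(3)}(17) − f^{(3)}(5)) = −1/720 · (408.000 − 120.000) = -0.400000.
After k=2: 327015.
Correction k=3: B_{6}/6! · (f^{(5)}(17) − f^{(5)}(5)) = 1/30240 · (0.00000 − 0.00000) = 0.00000.
After k=3: 327015.
Correction k=4: B_{8}/8! · (f^{(7)}(17) − f^{(7)}(5)) = −1/1209600 · (0.00000 − 0.00000) = 0.00000.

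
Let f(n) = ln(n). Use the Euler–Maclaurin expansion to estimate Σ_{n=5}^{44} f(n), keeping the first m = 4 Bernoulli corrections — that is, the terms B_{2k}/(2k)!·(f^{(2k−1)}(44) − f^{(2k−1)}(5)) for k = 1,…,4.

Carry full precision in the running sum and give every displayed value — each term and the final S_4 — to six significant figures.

S_4 ≈ 122.139

The integral term ∫_5^44 ln(x) dx = 119.457.
Endpoint term: (f(5) + f(44))/2 = (1.60944 + 3.78419)/2 = 2.69681.
Running total after boundary: 122.154.
Order-1 term: 1/12 · (0.0227273 − 0.200000) = -0.0147727.
Running total after k=1: 122.139.
Order-2 term: −1/720 · (2.34786e-05 − 0.0160000) = 2.21896e-05.
Running total after k=2: 122.139.
Order-3 term: 1/30240 · (1.45528e-07 − 0.00768000) = -2.53963e-07.
Running total after k=3: 122.139.
Order-4 term: −1/1209600 · (2.25509e-09 − 0.00921600) = 7.61905e-09.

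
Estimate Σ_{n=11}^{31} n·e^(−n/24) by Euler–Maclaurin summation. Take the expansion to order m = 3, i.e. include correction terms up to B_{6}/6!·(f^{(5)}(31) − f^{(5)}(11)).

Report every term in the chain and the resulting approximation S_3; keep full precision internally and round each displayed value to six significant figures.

The integral term ∫_11^31 x·e^(−x/24) dx = 168.410.
½[f(11) + f(31)] = ½[6.95570 + 8.51918] = 7.73744.
Integral + boundary = 176.148.
Correction k=1: B_{2}/2! · (f^{(1)}(31) − f^{(1)}(11)) = 1/12 · (-0.0801536 − 0.342516) = -0.0352224.
Partial sum through k=1: 176.113.
Correction k=2: B_{4}/4! · (f^{(3)}(31) − f^{(3)}(11)) = −1/720 · (0.000815054 − 0.00279026) = 2.74334e-06.
Partial sum through k=2: 176.113.
Correction k=3: B_{6}/6! · (f^{(5)}(31) − f^{(5)}(11)) = 1/30240 · (3.07164e-06 − 8.65603e-06) = -1.84669e-10.

S_3 ≈ 176.113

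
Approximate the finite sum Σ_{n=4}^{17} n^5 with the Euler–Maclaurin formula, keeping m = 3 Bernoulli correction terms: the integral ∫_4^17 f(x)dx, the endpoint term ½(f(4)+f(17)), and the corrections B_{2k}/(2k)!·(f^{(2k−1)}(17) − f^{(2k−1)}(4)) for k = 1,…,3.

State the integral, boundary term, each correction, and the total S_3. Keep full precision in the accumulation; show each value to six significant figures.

S_3 ≈ 4.76736e+06

∫_4^17 x^5 dx evaluates to 4.02225e+06.
Boundary: ½(f(4) + f(17)) = ½(1024.00 + 1.41986e+06) = 710440.
Running total after boundary: 4.73269e+06.
Correction k=1: B_{2}/2! · (f^{(1)}(17) − f^{(1)}(4)) = 1/12 · (417605 − 1280.00) = 34693.8.
Running total after k=1: 4.76738e+06.
Correction k=2: B_{4}/4! · (f^{(3)}(17) − f^{(3)}(4)) = −1/720 · (17340.0 − 960.000) = -22.7500.
Running total after k=2: 4.76736e+06.
Correction k=3: B_{6}/6! · (f^{(5)}(17) − f^{(5)}(4)) = 1/30240 · (120.000 − 120.000) = 0.00000.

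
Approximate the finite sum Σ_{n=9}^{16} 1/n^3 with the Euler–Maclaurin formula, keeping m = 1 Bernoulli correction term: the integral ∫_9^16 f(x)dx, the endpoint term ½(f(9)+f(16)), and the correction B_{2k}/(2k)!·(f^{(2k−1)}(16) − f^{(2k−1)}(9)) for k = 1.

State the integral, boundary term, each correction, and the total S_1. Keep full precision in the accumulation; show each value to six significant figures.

Integral: ∫_9^16 1/x^3 dx = 0.00421971.
Boundary: ½(f(9) + f(16)) = ½(0.00137174 + 0.000244141) = 0.000807941.
Running total after boundary: 0.00502766.
k=1: B_{2}/(2)! × [f^{(1)}(16) − f^{(1)}(9)] = 1/12 × (-4.57764e-05 − (-0.000457247)) = 3.42893e-05.

S_1 ≈ 0.00506195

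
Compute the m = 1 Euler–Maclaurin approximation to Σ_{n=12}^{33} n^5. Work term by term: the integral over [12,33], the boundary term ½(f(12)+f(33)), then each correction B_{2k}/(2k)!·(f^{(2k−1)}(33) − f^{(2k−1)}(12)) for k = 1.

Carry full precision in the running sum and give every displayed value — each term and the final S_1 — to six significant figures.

S_1 ≈ 2.34925e+08

Integral: ∫_12^33 x^5 dx = 2.14747e+08.
½[f(12) + f(33)] = ½[248832 + 3.91354e+07] = 1.96921e+07.
Running total after boundary: 2.34439e+08.
k=1: B_{2}/(2)! × [f^{(1)}(33) − f^{(1)}(12)] = 1/12 × (5.92960e+06 − 103680) = 485494.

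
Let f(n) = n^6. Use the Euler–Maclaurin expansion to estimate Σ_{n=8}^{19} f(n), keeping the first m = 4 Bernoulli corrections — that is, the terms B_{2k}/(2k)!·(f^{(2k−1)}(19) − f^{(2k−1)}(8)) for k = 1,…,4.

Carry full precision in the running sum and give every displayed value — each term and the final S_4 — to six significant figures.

S_4 ≈ 1.52271e+08

The integral term ∫_8^19 x^6 dx = 1.27396e+08.
Boundary: ½(f(8) + f(19)) = ½(262144 + 4.70459e+07) = 2.36540e+07.
Running total after boundary: 1.51050e+08.
k=1: B_{2}/(2)! × [f^{(1)}(19) − f^{(1)}(8)] = 1/12 × (1.48566e+07 − 196608) = 1.22167e+06.
After k=1: 1.52272e+08.
k=2: B_{4}/(4)! × [f^{(3)}(19) − f^{(3)}(8)] = −1/720 × (823080 − 61440.0) = -1057.83.
After k=2: 1.52271e+08.
k=3: B_{6}/(6)! × [f^{(5)}(19) − f^{(5)}(8)] = 1/30240 × (13680.0 − 5760.00) = 0.261905.
After k=3: 1.52271e+08.
k=4: B_{8}/(8)! × [f^{(7)}(19) − f^{(7)}(8)] = −1/1209600 × (0.00000 − 0.00000) = 0.00000.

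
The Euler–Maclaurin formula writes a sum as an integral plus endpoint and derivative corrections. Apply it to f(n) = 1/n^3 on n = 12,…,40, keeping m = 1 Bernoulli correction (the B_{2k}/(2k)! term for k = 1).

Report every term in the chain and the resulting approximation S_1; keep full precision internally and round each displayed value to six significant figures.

The integral term ∫_12^40 1/x^3 dx = 0.00315972.
½[f(12) + f(40)] = ½[0.000578704 + 1.56250e-05] = 0.000297164.
So far: 0.00345689.
k=1: B_{2}/(2)! × [f^{(1)}(40) − f^{(1)}(12)] = 1/12 × (-1.17187e-06 − (-0.000144676)) = 1.19587e-05.

S_1 ≈ 0.00346885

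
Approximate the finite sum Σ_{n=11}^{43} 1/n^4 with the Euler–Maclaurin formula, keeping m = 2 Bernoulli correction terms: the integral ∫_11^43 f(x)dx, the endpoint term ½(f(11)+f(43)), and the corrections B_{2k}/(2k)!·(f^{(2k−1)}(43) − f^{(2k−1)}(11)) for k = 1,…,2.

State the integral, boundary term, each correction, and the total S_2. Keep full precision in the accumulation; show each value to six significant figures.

S_2 ≈ 0.000282602

The integral term ∫_11^43 1/x^4 dx = 0.000246246.
Endpoint term: (f(11) + f(43))/2 = (6.83013e-05 + 2.92500e-07)/2 = 3.42969e-05.
Running total after boundary: 0.000280543.
Order-1 term: 1/12 · (-2.72093e-08 − (-2.48369e-05)) = 2.06747e-06.
Partial sum through k=1: 0.000282610.
Order-2 term: −1/720 · (-4.41471e-10 − (-6.15790e-06)) = -8.55202e-09.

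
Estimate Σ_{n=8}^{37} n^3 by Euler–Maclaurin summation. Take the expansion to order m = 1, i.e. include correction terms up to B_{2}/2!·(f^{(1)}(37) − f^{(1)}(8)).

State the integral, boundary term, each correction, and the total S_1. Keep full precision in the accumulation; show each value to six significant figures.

S_1 ≈ 493425

∫_8^37 x^3 dx evaluates to 467516.
Endpoint term: (f(8) + f(37))/2 = (512.000 + 50653.0)/2 = 25582.5.
Integral + boundary = 493099.
k=1: B_{2}/(2)! × [f^{(1)}(37) − f^{(1)}(8)] = 1/12 × (4107.00 − 192.000) = 326.250.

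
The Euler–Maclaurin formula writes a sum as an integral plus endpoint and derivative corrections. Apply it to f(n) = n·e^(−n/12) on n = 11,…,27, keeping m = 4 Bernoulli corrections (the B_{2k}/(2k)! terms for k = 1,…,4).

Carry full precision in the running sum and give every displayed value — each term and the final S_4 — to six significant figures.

The integral term ∫_11^27 x·e^(−x/12) dx = 61.0317.
½[f(11) + f(27)] = ½[4.39835 + 2.84578] = 3.62206.
Integral + boundary = 64.6537.
Correction k=1: B_{2}/2! · (f^{(1)}(27) − f^{(1)}(11)) = 1/12 · (-0.131749 − 0.0333208) = -0.0137558.
Partial sum through k=1: 64.6400.
Correction k=2: B_{4}/4! · (f^{(3)}(27) − f^{(3)}(11)) = −1/720 · (0.000548954 − 0.00578486) = 7.27209e-06.
Partial sum through k=2: 64.6400.
Correction k=3: B_{6}/6! · (f^{(5)}(27) − f^{(5)}(11)) = 1/30240 · (1.39780e-05 − 7.87384e-05) = -2.14155e-09.
Partial sum through k=3: 64.6400.
Correction k=4: B_{8}/8! · (f^{(7)}(27) − f^{(7)}(11)) = −1/1209600 · (1.67665e-07 − 8.14612e-07) = 5.34843e-13.

S_4 ≈ 64.6400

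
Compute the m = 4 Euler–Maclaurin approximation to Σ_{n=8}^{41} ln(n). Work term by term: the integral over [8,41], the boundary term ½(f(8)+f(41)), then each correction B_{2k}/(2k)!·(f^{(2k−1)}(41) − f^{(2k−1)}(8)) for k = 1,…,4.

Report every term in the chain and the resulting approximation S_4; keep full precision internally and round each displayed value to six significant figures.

The integral term ∫_8^41 ln(x) dx = 102.621.
½[f(8) + f(41)] = ½[2.07944 + 3.71357] = 2.89651.
Running total after boundary: 105.517.
Order-1 term: 1/12 · (0.0243902 − 0.125000) = -0.00838415.
Partial sum through k=1: 105.509.
Order-2 term: −1/720 · (2.90187e-05 − 0.00390625) = 5.38504e-06.
Partial sum through k=2: 105.509.
Order-3 term: 1/30240 · (2.07153e-07 − 0.000732422) = -2.42134e-08.
Partial sum through k=3: 105.509.
Order-4 term: −1/1209600 · (3.69697e-09 − 0.000343323) = 2.83829e-10.

S_4 ≈ 105.509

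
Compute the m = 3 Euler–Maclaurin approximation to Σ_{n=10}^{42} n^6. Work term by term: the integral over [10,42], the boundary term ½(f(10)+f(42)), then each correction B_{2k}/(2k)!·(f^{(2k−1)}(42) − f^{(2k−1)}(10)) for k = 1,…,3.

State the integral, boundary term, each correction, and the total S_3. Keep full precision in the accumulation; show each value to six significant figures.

S_3 ≈ 3.57431e+10

The integral term ∫_10^42 x^6 dx = 3.29328e+10.
½[f(10) + f(42)] = ½[1.00000e+06 + 5.48903e+09] = 2.74502e+09.
Integral + boundary = 3.56778e+10.
Order-1 term: 1/12 · (7.84147e+08 − 600000) = 6.52956e+07.
After k=1: 3.57431e+10.
Order-2 term: −1/720 · (8.89056e+06 − 120000) = -12181.3.
After k=2: 3.57431e+10.
Order-3 term: 1/30240 · (30240.0 − 7200.00) = 0.761905.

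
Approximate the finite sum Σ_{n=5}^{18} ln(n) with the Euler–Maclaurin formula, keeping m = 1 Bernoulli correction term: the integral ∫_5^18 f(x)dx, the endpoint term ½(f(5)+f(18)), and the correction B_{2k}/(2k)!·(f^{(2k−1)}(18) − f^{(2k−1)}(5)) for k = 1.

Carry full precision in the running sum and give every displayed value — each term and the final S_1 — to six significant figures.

S_1 ≈ 33.2174

The integral term ∫_5^18 ln(x) dx = 30.9795.
½[f(5) + f(18)] = ½[1.60944 + 2.89037] = 2.24990.
Integral + boundary = 33.2294.
k=1: B_{2}/(2)! × [f^{(1)}(18) − f^{(1)}(5)] = 1/12 × (0.0555556 − 0.200000) = -0.0120370.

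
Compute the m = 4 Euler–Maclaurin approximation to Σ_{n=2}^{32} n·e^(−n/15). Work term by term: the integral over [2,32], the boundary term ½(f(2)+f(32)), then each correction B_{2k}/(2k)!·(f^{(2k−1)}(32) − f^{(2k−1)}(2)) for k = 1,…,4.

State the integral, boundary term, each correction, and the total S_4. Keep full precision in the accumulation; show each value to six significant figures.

The integral term ∫_2^32 x·e^(−x/15) dx = 139.668.
Boundary: ½(f(2) + f(32)) = ½(1.75035 + 3.79014) = 2.77024.
Integral + boundary = 142.438.
k=1: B_{2}/(2)! × [f^{(1)}(32) − f^{(1)}(2)] = 1/12 × (-0.134234 − 0.758484) = -0.0743931.
Running total after k=1: 142.364.
k=2: B_{4}/(4)! × [f^{(3)}(32) − f^{(3)}(2)] = −1/720 × (0.000456220 − 0.0111504) = 1.48530e-05.
Running total after k=2: 142.364.
k=3: B_{6}/(6)! × [f^{(5)}(32) − f^{(5)}(2)] = 1/30240 × (6.70683e-06 − 8.41319e-05) = -2.56035e-09.
Running total after k=3: 142.364.
k=4: B_{8}/(8)! × [f^{(7)}(32) − f^{(7)}(2)] = −1/1209600 × (5.06045e-08 − 5.27585e-07) = 3.94329e-13.

S_4 ≈ 142.364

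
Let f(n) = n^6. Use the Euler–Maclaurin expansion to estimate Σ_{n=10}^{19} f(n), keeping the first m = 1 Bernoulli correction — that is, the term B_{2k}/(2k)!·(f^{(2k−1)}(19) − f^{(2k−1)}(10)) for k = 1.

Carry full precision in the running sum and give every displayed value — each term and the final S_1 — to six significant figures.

∫_10^19 x^6 dx evaluates to 1.26267e+08.
½[f(10) + f(19)] = ½[1.00000e+06 + 4.70459e+07] = 2.40229e+07.
So far: 1.50290e+08.
k=1: B_{2}/(2)! × [f^{(1)}(19) − f^{(1)}(10)] = 1/12 × (1.48566e+07 − 600000) = 1.18805e+06.

S_1 ≈ 1.51478e+08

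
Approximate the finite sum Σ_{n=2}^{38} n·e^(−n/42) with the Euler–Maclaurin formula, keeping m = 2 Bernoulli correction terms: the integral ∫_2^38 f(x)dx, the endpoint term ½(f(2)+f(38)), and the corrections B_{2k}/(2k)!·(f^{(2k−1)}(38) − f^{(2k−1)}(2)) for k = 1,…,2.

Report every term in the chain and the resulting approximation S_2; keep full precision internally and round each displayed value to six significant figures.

The integral term ∫_2^38 x·e^(−x/42) dx = 402.478.
Endpoint term: (f(2) + f(38))/2 = (1.90699 + 15.3763)/2 = 8.64162.
Running total after boundary: 411.120.
Correction k=1: B_{2}/2! · (f^{(1)}(38) − f^{(1)}(2)) = 1/12 · (0.0385370 − 0.908092) = -0.0724629.
Partial sum through k=1: 411.047.
Correction k=2: B_{4}/4! · (f^{(3)}(38) − f^{(3)}(2)) = −1/720 · (0.000480620 − 0.00159585) = 1.54894e-06.

S_2 ≈ 411.047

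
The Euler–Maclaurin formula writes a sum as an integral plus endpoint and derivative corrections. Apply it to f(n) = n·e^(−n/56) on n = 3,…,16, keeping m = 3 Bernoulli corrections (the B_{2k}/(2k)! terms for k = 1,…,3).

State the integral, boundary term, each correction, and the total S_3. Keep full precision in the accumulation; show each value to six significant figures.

The integral term ∫_3^16 x·e^(−x/56) dx = 101.701.
½[f(3) + f(16)] = ½[2.84351 + 12.0236] = 7.43358.
Integral + boundary = 109.135.
Order-1 term: 1/12 · (0.536769 − 0.897061) = -0.0300243.
Partial sum through k=1: 109.105.
Order-2 term: −1/720 · (0.000650422 − 0.000890541) = 3.33499e-07.
Partial sum through k=2: 109.105.
Order-3 term: 1/30240 · (3.60230e-07 − 4.76732e-07) = -3.85257e-12.

S_3 ≈ 109.105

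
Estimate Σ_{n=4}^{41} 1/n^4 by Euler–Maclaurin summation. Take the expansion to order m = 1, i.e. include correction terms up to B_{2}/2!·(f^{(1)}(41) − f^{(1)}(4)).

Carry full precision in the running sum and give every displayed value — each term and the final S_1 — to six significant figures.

S_1 ≈ 0.00748232

The integral term ∫_4^41 1/x^4 dx = 0.00520350.
Boundary: ½(f(4) + f(41)) = ½(0.00390625 + 3.53887e-07) = 0.00195330.
Integral + boundary = 0.00715680.
Order-1 term: 1/12 · (-3.45256e-08 − (-0.00390625)) = 0.000325518.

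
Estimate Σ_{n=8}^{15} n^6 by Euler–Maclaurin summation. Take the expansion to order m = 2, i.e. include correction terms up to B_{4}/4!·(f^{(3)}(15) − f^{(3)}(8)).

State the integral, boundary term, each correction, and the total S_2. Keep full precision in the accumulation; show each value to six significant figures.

Integral: ∫_8^15 x^6 dx = 2.41089e+07.
Boundary: ½(f(8) + f(15)) = ½(262144 + 1.13906e+07) = 5.82638e+06.
Running total after boundary: 2.99353e+07.
Correction k=1: B_{2}/2! · (f^{(1)}(15) − f^{(1)}(8)) = 1/12 · (4.55625e+06 − 196608) = 363304.
Running total after k=1: 3.02986e+07.
Correction k=2: B_{4}/4! · (f^{(3)}(15) − f^{(3)}(8)) = −1/720 · (405000 − 61440.0) = -477.167.

S_2 ≈ 3.02981e+07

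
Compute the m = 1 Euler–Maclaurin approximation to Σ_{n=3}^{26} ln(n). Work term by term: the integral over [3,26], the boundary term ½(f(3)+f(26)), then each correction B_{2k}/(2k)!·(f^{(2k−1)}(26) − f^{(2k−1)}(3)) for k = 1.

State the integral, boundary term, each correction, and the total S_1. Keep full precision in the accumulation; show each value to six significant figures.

S_1 ≈ 60.5685

Integral: ∫_3^26 ln(x) dx = 58.4147.
Endpoint term: (f(3) + f(26))/2 = (1.09861 + 3.25810)/2 = 2.17835.
Integral + boundary = 60.5930.
Correction k=1: B_{2}/2! · (f^{(1)}(26) − f^{(1)}(3)) = 1/12 · (0.0384615 − 0.333333) = -0.0245726.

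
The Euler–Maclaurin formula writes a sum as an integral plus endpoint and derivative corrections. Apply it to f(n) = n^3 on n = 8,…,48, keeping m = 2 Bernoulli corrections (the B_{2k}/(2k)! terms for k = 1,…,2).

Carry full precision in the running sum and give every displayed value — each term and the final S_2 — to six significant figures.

S_2 ≈ 1.38219e+06

Integral: ∫_8^48 x^3 dx = 1.32608e+06.
Endpoint term: (f(8) + f(48))/2 = (512.000 + 110592)/2 = 55552.0.
So far: 1.38163e+06.
k=1: B_{2}/(2)! × [f^{(1)}(48) − f^{(1)}(8)] = 1/12 × (6912.00 − 192.000) = 560.000.
Running total after k=1: 1.38219e+06.
k=2: B_{4}/(4)! × [f^{(3)}(48) − f^{(3)}(8)] = −1/720 × (6.00000 − 6.00000) = 0.00000.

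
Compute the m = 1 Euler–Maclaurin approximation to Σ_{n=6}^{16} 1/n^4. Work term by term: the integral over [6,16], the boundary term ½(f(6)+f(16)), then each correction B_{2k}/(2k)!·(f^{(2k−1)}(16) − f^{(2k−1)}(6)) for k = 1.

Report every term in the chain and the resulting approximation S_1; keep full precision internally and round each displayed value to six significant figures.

∫_6^16 1/x^4 dx evaluates to 0.00146183.
Boundary: ½(f(6) + f(16)) = ½(0.000771605 + 1.52588e-05) = 0.000393432.
Running total after boundary: 0.00185526.
Order-1 term: 1/12 · (-3.81470e-06 − (-0.000514403)) = 4.25490e-05.

S_1 ≈ 0.00189781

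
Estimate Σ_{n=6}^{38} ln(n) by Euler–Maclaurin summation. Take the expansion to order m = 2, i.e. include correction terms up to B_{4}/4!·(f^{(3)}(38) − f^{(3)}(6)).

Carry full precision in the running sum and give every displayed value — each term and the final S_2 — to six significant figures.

S_2 ≈ 98.1807

Integral: ∫_6^38 ln(x) dx = 95.4777.
½[f(6) + f(38)] = ½[1.79176 + 3.63759] = 2.71467.
So far: 98.1924.
Order-1 term: 1/12 · (0.0263158 − 0.166667) = -0.0116959.
Running total after k=1: 98.1807.
Order-2 term: −1/720 · (3.64485e-05 − 0.00925926) = 1.28095e-05.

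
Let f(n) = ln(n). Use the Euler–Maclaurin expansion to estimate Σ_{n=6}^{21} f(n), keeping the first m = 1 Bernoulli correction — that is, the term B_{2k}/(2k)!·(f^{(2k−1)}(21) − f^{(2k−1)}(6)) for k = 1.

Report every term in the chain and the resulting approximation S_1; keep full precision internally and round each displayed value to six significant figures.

S_1 ≈ 40.5926

Integral: ∫_6^21 ln(x) dx = 38.1844.
½[f(6) + f(21)] = ½[1.79176 + 3.04452] = 2.41814.
Running total after boundary: 40.6026.
k=1: B_{2}/(2)! × [f^{(1)}(21) − f^{(1)}(6)] = 1/12 × (0.0476190 − 0.166667) = -0.00992063.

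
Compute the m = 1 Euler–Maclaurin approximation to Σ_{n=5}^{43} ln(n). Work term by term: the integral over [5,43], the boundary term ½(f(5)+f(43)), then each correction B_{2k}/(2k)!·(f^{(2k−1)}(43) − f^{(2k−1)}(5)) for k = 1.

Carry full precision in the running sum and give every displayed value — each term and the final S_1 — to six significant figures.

∫_5^43 ln(x) dx evaluates to 115.684.
Boundary: ½(f(5) + f(43)) = ½(1.60944 + 3.76120) = 2.68532.
Running total after boundary: 118.370.
Order-1 term: 1/12 · (0.0232558 − 0.200000) = -0.0147287.

S_1 ≈ 118.355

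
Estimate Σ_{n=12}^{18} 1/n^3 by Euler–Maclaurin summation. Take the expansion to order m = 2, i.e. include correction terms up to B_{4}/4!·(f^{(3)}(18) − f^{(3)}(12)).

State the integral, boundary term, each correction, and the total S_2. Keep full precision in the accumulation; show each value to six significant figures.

S_2 ≈ 0.00231375

The integral term ∫_12^18 1/x^3 dx = 0.00192901.
½[f(12) + f(18)] = ½[0.000578704 + 0.000171468] = 0.000375086.
Running total after boundary: 0.00230410.
Order-1 term: 1/12 · (-2.85780e-05 − (-0.000144676)) = 9.67483e-06.
Partial sum through k=1: 0.00231377.
Order-2 term: −1/720 · (-1.76407e-06 − (-2.00939e-05)) = -2.54581e-08.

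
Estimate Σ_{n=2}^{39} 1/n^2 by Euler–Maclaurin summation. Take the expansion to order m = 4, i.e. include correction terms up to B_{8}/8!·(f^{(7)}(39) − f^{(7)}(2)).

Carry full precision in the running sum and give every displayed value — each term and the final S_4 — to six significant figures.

S_4 ≈ 0.619597

The integral term ∫_2^39 1/x^2 dx = 0.474359.
½[f(2) + f(39)] = ½[0.250000 + 0.000657462] = 0.125329.
Integral + boundary = 0.599688.
Correction k=1: B_{2}/2! · (f^{(1)}(39) − f^{(1)}(2)) = 1/12 · (-3.37160e-05 − (-0.250000)) = 0.0208305.
Running total after k=1: 0.620518.
Correction k=2: B_{4}/4! · (f^{(3)}(39) − f^{(3)}(2)) = −1/720 · (-2.66004e-07 − (-0.750000)) = -0.00104167.
Running total after k=2: 0.619477.
Correction k=3: B_{6}/6! · (f^{(5)}(39) − f^{(5)}(2)) = 1/30240 · (-5.24663e-09 − (-5.62500)) = 0.000186012.
Running total after k=3: 0.619663.
Correction k=4: B_{8}/8! · (f^{(7)}(39) − f^{(7)}(2)) = −1/1209600 · (-1.93170e-10 − (-78.7500)) = -6.51042e-05.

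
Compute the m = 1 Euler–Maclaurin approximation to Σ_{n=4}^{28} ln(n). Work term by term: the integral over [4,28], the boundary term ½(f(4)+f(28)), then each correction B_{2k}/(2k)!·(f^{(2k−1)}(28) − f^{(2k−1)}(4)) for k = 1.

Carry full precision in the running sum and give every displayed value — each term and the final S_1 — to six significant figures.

The integral term ∫_4^28 ln(x) dx = 63.7565.
Endpoint term: (f(4) + f(28))/2 = (1.38629 + 3.33220)/2 = 2.35925.
Integral + boundary = 66.1158.
Order-1 term: 1/12 · (0.0357143 − 0.250000) = -0.0178571.

S_1 ≈ 66.0979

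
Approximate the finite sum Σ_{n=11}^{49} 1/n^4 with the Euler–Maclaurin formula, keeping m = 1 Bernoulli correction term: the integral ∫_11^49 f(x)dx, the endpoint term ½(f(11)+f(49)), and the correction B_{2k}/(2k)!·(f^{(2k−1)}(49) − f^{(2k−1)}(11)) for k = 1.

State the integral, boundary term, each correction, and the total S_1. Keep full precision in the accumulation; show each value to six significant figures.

The integral term ∫_11^49 1/x^4 dx = 0.000247605.
Endpoint term: (f(11) + f(49))/2 = (6.83013e-05 + 1.73467e-07)/2 = 3.42374e-05.
Running total after boundary: 0.000281842.
k=1: B_{2}/(2)! × [f^{(1)}(49) − f^{(1)}(11)] = 1/12 × (-1.41605e-08 − (-2.48369e-05)) = 2.06856e-06.

S_1 ≈ 0.000283911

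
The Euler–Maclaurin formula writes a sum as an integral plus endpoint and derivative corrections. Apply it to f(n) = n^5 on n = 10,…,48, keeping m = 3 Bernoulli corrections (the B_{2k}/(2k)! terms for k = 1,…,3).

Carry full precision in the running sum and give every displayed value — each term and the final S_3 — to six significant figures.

The integral term ∫_10^48 x^5 dx = 2.03827e+09.
Endpoint term: (f(10) + f(48))/2 = (100000 + 2.54804e+08)/2 = 1.27452e+08.
Integral + boundary = 2.16572e+09.
k=1: B_{2}/(2)! × [f^{(1)}(48) − f^{(1)}(10)] = 1/12 × (2.65421e+07 − 50000.0) = 2.20767e+06.
Partial sum through k=1: 2.16792e+09.
k=2: B_{4}/(4)! × [f^{(3)}(48) − f^{(3)}(10)] = −1/720 × (138240 − 6000.00) = -183.667.
Partial sum through k=2: 2.16792e+09.
k=3: B_{6}/(6)! × [f^{(5)}(48) − f^{(5)}(10)] = 1/30240 × (120.000 − 120.000) = 0.00000.

S_3 ≈ 2.16792e+09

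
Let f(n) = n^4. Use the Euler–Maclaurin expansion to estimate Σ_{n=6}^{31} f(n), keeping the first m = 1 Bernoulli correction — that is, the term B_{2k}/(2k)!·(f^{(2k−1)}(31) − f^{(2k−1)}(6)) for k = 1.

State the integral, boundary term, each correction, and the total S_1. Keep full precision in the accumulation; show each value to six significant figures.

S_1 ≈ 6.19654e+06

Integral: ∫_6^31 x^4 dx = 5.72428e+06.
½[f(6) + f(31)] = ½[1296.00 + 923521] = 462408.
Integral + boundary = 6.18668e+06.
Correction k=1: B_{2}/2! · (f^{(1)}(31) − f^{(1)}(6)) = 1/12 · (119164 − 864.000) = 9858.33.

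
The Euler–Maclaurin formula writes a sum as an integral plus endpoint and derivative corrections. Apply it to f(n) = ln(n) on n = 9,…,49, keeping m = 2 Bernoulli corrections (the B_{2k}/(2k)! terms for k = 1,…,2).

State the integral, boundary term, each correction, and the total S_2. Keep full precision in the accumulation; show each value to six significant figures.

∫_9^49 ln(x) dx evaluates to 130.924.
Endpoint term: (f(9) + f(49))/2 = (2.19722 + 3.89182)/2 = 3.04452.
Running total after boundary: 133.969.
k=1: B_{2}/(2)! × [f^{(1)}(49) − f^{(1)}(9)] = 1/12 × (0.0204082 − 0.111111) = -0.00755858.
After k=1: 133.961.
k=2: B_{4}/(4)! × [f^{(3)}(49) − f^{(3)}(9)] = −1/720 × (1.69997e-05 − 0.00274348) = 3.78678e-06.

S_2 ≈ 133.961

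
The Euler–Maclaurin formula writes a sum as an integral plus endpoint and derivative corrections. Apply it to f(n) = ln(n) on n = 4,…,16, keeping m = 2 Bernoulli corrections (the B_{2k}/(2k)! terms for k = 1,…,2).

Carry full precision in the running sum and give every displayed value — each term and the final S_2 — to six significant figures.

S_2 ≈ 28.8801

∫_4^16 ln(x) dx evaluates to 26.8162.
½[f(4) + f(16)] = ½[1.38629 + 2.77259] = 2.07944.
So far: 28.8957.
Correction k=1: B_{2}/2! · (f^{(1)}(16) − f^{(1)}(4)) = 1/12 · (0.0625000 − 0.250000) = -0.0156250.
Partial sum through k=1: 28.8801.
Correction k=2: B_{4}/4! · (f^{(3)}(16) − f^{(3)}(4)) = −1/720 · (0.000488281 − 0.0312500) = 4.27246e-05.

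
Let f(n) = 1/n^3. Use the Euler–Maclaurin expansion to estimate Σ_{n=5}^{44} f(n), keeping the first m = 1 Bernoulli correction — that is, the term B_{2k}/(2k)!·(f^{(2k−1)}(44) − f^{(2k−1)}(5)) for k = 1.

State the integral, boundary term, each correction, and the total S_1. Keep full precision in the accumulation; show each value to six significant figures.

S_1 ≈ 0.0241475

∫_5^44 1/x^3 dx evaluates to 0.0197417.
½[f(5) + f(44)] = ½[0.00800000 + 1.17393e-05] = 0.00400587.
Integral + boundary = 0.0237476.
Order-1 term: 1/12 · (-8.00406e-07 − (-0.00480000)) = 0.000399933.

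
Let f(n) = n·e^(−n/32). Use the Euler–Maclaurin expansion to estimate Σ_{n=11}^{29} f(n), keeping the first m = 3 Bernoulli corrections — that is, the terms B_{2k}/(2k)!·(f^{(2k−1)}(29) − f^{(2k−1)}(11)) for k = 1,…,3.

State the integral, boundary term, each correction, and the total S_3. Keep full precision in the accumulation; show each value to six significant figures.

S_3 ≈ 196.774

The integral term ∫_11^29 x·e^(−x/32) dx = 187.051.
½[f(11) + f(29)] = ½[7.80017 + 11.7171] = 9.75861.
Running total after boundary: 196.809.
Correction k=1: B_{2}/2! · (f^{(1)}(29) − f^{(1)}(11)) = 1/12 · (0.0378784 − 0.465351) = -0.0356227.
Running total after k=1: 196.774.
Correction k=2: B_{4}/4! · (f^{(3)}(29) − f^{(3)}(11)) = −1/720 · (0.000826124 − 0.00183942) = 1.40735e-06.
Running total after k=2: 196.774.
Correction k=3: B_{6}/6! · (f^{(5)}(29) − f^{(5)}(11)) = 1/30240 · (1.57740e-06 − 3.14882e-06) = -5.19649e-11.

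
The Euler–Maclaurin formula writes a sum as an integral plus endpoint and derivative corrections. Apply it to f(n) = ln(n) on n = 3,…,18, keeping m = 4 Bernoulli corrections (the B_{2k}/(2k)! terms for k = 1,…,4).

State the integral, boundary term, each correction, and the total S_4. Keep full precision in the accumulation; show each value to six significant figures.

The integral term ∫_3^18 ln(x) dx = 33.7309.
Endpoint term: (f(3) + f(18))/2 = (1.09861 + 2.89037)/2 = 1.99449.
Integral + boundary = 35.7253.
Order-1 term: 1/12 · (0.0555556 − 0.333333) = -0.0231481.
After k=1: 35.7022.
Order-2 term: −1/720 · (0.000342936 − 0.0740741) = 0.000102404.
After k=2: 35.7023.
Order-3 term: 1/30240 · (1.27013e-05 − 0.0987654) = -3.26563e-06.
After k=3: 35.7023.
Order-4 term: −1/1209600 · (1.17605e-06 − 0.329218) = 2.72170e-07.

S_4 ≈ 35.7023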